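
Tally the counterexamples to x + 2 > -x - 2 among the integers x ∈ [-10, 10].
Counterexamples in [-10, 10]: {-10, -9, -8, -7, -6, -5, -4, -3, -2}.

Counting them gives 9 values.

Answer: 9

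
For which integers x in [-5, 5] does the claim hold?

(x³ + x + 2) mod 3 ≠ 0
Holds for: {-5, -3, -2, 0, 1, 3, 4}
Fails for: {-4, -1, 2, 5}

Answer: {-5, -3, -2, 0, 1, 3, 4}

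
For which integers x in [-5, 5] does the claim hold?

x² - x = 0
Holds for: {0, 1}
Fails for: {-5, -4, -3, -2, -1, 2, 3, 4, 5}

Answer: {0, 1}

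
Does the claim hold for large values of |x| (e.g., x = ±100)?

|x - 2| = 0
x = 100: LHS = |100 - 2| = |98| = 98; 98 = 0 — FAILS
x = -100: LHS = |(-100) - 2| = |-102| = 102; 102 = 0 — FAILS

Answer: No, fails for both x = 100 and x = -100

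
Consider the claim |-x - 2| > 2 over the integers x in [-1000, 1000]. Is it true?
The claim fails at x = 0:
x = 0: LHS = |-0 - 2| = |-2| = 2; 2 > 2 — FAILS

Because a single integer refutes it, the statement is false.

Answer: False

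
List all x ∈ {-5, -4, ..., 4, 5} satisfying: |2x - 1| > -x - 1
Over all integers in [-5, 5], LHS − RHS is smallest at x = 0, where it equals 2:
x = 0: LHS = |2·0 - 1| = |-1| = 1, RHS = -0 - 1 = -1; 1 > -1 — holds
At the ends of the range:
x = -5: LHS = |2·(-5) - 1| = |-11| = 11, RHS = -(-5) - 1 = 4; 11 > 4 — holds
x = 5: LHS = |2·5 - 1| = |9| = 9, RHS = -5 - 1 = -6; 9 > -6 — holds
Hence LHS − RHS is never zero or negative, i.e. LHS > RHS throughout, so the relation holds for every integer in [-5, 5].

Answer: All integers in [-5, 5]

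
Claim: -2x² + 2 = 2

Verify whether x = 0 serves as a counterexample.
Substitute x = 0 into the relation:
x = 0: LHS = -2·0² + 2 = 2; 2 = 2 — holds

The claim holds here, so x = 0 is not a counterexample. (A counterexample exists elsewhere, e.g. x = 1.)

Answer: No, x = 0 is not a counterexample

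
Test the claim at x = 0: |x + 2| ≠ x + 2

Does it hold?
x = 0: LHS = |0 + 2| = |2| = 2, RHS = 0 + 2 = 2; 2 ≠ 2 — FAILS

The relation fails at x = 0, so x = 0 is a counterexample.

Answer: No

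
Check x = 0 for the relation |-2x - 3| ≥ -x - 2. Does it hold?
x = 0: LHS = |-2·0 - 3| = |-3| = 3, RHS = -0 - 2 = -2; 3 ≥ -2 — holds

The relation is satisfied at x = 0.

Answer: Yes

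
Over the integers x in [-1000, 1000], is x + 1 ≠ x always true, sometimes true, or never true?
Over all integers in [-1000, 1000], LHS − RHS is always positive; it is smallest at x = 0, where it equals 1:
x = 0: LHS = 0 + 1 = 1; 1 ≠ 0 — holds
At the ends of the range:
x = -1000: LHS = (-1000) + 1 = -999; -999 ≠ -1000 — holds
x = 1000: LHS = 1000 + 1 = 1001; 1001 ≠ 1000 — holds
Hence LHS − RHS is never 0, i.e. the two sides are never equal, so the relation holds for every integer in [-1000, 1000].

No counterexample exists.

Answer: Always true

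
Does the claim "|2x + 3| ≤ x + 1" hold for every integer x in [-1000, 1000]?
The claim fails at x = 0:
x = 0: LHS = |2·0 + 3| = |3| = 3, RHS = 0 + 1 = 1; 3 ≤ 1 — FAILS

Because a single integer refutes it, the statement is false.

Answer: False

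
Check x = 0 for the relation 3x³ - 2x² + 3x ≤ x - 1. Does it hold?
x = 0: LHS = 3·0³ - 2·0² + 3·0 = 0, RHS = 0 - 1 = -1; 0 ≤ -1 — FAILS

The relation fails at x = 0, so x = 0 is a counterexample.

Answer: No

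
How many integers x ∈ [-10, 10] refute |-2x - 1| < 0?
Counterexamples in [-10, 10]: {-10, -9, -8, -7, -6, -5, -4, -3, -2, -1, 0, 1, 2, 3, 4, 5, 6, 7, 8, 9, 10}.

Counting them gives 21 values.

Answer: 21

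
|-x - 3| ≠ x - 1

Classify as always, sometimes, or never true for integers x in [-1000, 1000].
Over all integers in [-1000, 1000], LHS − RHS is always positive; it is smallest at x = 0, where it equals 4:
x = 0: LHS = |-0 - 3| = |-3| = 3, RHS = 0 - 1 = -1; 3 ≠ -1 — holds
At the ends of the range:
x = -1000: LHS = |-(-1000) - 3| = |997| = 997, RHS = (-1000) - 1 = -1001; 997 ≠ -1001 — holds
x = 1000: LHS = |-1000 - 3| = |-1003| = 1003, RHS = 1000 - 1 = 999; 1003 ≠ 999 — holds
Hence LHS − RHS is never 0, i.e. the two sides are never equal, so the relation holds for every integer in [-1000, 1000].

No counterexample exists.

Answer: Always true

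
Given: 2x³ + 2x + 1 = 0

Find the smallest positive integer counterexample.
Testing positive integers:
x = 1: LHS = 2·1³ + 2·1 + 1 = 5; 5 = 0 — FAILS  ← smallest positive counterexample

Answer: x = 1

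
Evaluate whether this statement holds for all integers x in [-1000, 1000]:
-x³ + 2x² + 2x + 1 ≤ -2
The claim fails at x = 0:
x = 0: LHS = -0³ + 2·0² + 2·0 + 1 = 1; 1 ≤ -2 — FAILS

Because a single integer refutes it, the statement is false.

Answer: False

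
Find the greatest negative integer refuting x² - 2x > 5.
Testing negative integers from -1 downward:
x = -1: LHS = (-1)² - 2·(-1) = 3; 3 > 5 — FAILS  ← closest negative counterexample to 0

Answer: x = -1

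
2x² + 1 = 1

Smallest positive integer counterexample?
Testing positive integers:
x = 1: LHS = 2·1² + 1 = 3; 3 = 1 — FAILS  ← smallest positive counterexample

Answer: x = 1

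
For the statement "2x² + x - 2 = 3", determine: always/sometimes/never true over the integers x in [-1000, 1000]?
Track d = LHS − RHS over the integers in [-1000, 1000]. Equality would need d = 0, but d changes sign only between consecutive integers, jumping over 0:
x = -2: LHS = 2·(-2)² + (-2) - 2 = 4; 4 = 3 — FAILS  (d = 1)
x = -1: LHS = 2·(-1)² + (-1) - 2 = -1; -1 = 3 — FAILS  (d = -4)
x = 1: LHS = 2·1² + 1 - 2 = 1; 1 = 3 — FAILS  (d = -2)
x = 2: LHS = 2·2² + 2 - 2 = 8; 8 = 3 — FAILS  (d = 5)
Away from these crossings d keeps a constant sign, and checking every integer in [-1000, 1000] confirms d ≠ 0 throughout. Hence the two sides are never equal, so the claimed relation (=) fails for every integer in [-1000, 1000].

No integer in the range satisfies it.

Answer: Never true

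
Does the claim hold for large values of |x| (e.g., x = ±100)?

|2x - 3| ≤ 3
x = 100: LHS = |2·100 - 3| = |197| = 197; 197 ≤ 3 — FAILS
x = -100: LHS = |2·(-100) - 3| = |-203| = 203; 203 ≤ 3 — FAILS

Answer: No, fails for both x = 100 and x = -100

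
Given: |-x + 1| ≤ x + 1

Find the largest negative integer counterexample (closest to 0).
Testing negative integers from -1 downward:
x = -1: LHS = |-(-1) + 1| = |2| = 2, RHS = (-1) + 1 = 0; 2 ≤ 0 — FAILS  ← closest negative counterexample to 0

Answer: x = -1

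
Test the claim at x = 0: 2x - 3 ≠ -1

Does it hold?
x = 0: LHS = 2·0 - 3 = -3; -3 ≠ -1 — holds

The relation is satisfied at x = 0.

Answer: Yes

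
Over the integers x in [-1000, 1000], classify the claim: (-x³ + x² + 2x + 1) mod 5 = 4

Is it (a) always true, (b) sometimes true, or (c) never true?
Holds at x = -2: LHS = (-(-2)³ + (-2)² + 2·(-2) + 1) mod 5 = 9 mod 5 = 4; 4 = 4 — holds
Fails at x = 0: LHS = (-0³ + 0² + 2·0 + 1) mod 5 = 1 mod 5 = 1; 1 = 4 — FAILS
It is satisfied by some integers in the range but not all.

Answer: Sometimes true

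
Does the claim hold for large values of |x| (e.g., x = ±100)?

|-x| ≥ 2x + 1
x = 100: LHS = |-100| = 100, RHS = 2·100 + 1 = 201; 100 ≥ 201 — FAILS
x = -100: LHS = |-(-100)| = |100| = 100, RHS = 2·(-100) + 1 = -199; 100 ≥ -199 — holds

Answer: Partially: fails for x = 100, holds for x = -100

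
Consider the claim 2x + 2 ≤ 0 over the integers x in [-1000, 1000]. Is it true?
The claim fails at x = 0:
x = 0: LHS = 2·0 + 2 = 2; 2 ≤ 0 — FAILS

Because a single integer refutes it, the statement is false.

Answer: False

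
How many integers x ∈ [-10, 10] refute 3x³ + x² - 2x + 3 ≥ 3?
Counterexamples in [-10, 10]: {-10, -9, -8, -7, -6, -5, -4, -3, -2}.

Counting them gives 9 values.

Answer: 9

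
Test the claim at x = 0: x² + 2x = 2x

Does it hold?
x = 0: LHS = 0² + 2·0 = 0, RHS = 2·0 = 0; 0 = 0 — holds

The relation is satisfied at x = 0.

Answer: Yes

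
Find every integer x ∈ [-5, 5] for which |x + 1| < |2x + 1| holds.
Holds for: {-5, -4, -3, -2, -1, 1, 2, 3, 4, 5}
Fails for: {0}

Answer: {-5, -4, -3, -2, -1, 1, 2, 3, 4, 5}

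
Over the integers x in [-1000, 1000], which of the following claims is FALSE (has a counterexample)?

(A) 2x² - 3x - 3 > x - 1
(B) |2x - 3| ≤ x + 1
(A) x = 0: LHS = 2·0² - 3·0 - 3 = -3, RHS = 0 - 1 = -1; -3 > -1 — FAILS
(B) x = 0: LHS = |2·0 - 3| = |-3| = 3, RHS = 0 + 1 = 1; 3 ≤ 1 — FAILS

Answer: Both A and B are false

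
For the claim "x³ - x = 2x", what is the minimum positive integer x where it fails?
Testing positive integers:
x = 1: LHS = 1³ - 1 = 0, RHS = 2·1 = 2; 0 = 2 — FAILS  ← smallest positive counterexample

Answer: x = 1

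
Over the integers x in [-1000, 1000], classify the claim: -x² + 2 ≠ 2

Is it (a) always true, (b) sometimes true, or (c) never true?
Holds at x = 1: LHS = -1² + 2 = 1; 1 ≠ 2 — holds
Fails at x = 0: LHS = -0² + 2 = 2; 2 ≠ 2 — FAILS
It is satisfied by some integers in the range but not all.

Answer: Sometimes true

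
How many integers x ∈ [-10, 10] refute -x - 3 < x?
Counterexamples in [-10, 10]: {-10, -9, -8, -7, -6, -5, -4, -3, -2}.

Counting them gives 9 values.

Answer: 9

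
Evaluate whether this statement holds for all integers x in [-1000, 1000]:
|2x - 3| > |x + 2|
The claim fails at x = 1:
x = 1: LHS = |2·1 - 3| = |-1| = 1, RHS = |1 + 2| = |3| = 3; 1 > 3 — FAILS

Because a single integer refutes it, the statement is false.

Answer: False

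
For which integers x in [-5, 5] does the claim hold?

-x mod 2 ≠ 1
Holds for: {-4, -2, 0, 2, 4}
Fails for: {-5, -3, -1, 1, 3, 5}

Answer: {-4, -2, 0, 2, 4}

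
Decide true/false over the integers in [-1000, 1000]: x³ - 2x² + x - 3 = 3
The claim fails at x = 0:
x = 0: LHS = 0³ - 2·0² + 0 - 3 = -3; -3 = 3 — FAILS

Because a single integer refutes it, the statement is false.

Answer: False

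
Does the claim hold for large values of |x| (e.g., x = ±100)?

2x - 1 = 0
x = 100: LHS = 2·100 - 1 = 199; 199 = 0 — FAILS
x = -100: LHS = 2·(-100) - 1 = -201; -201 = 0 — FAILS

Answer: No, fails for both x = 100 and x = -100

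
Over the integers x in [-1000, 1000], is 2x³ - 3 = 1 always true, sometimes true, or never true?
Track d = LHS − RHS over the integers in [-1000, 1000]. Equality would need d = 0, but d changes sign only between consecutive integers, jumping over 0:
x = 1: LHS = 2·1³ - 3 = -1; -1 = 1 — FAILS  (d = -2)
x = 2: LHS = 2·2³ - 3 = 13; 13 = 1 — FAILS  (d = 12)
Away from these crossings d keeps a constant sign, and checking every integer in [-1000, 1000] confirms d ≠ 0 throughout. Hence the two sides are never equal, so the claimed relation (=) fails for every integer in [-1000, 1000].

No integer in the range satisfies it.

Answer: Never true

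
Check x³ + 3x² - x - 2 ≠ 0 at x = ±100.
x = 100: LHS = 100³ + 3·100² - 100 - 2 = 1029898; 1029898 ≠ 0 — holds
x = -100: LHS = (-100)³ + 3·(-100)² - (-100) - 2 = -969902; -969902 ≠ 0 — holds

Answer: Yes, holds for both x = 100 and x = -100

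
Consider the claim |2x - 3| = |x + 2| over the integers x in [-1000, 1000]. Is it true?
The claim fails at x = 0:
x = 0: LHS = |2·0 - 3| = |-3| = 3, RHS = |0 + 2| = |2| = 2; 3 = 2 — FAILS

Because a single integer refutes it, the statement is false.

Answer: False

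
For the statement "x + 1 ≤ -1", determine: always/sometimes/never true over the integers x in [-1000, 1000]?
Holds at x = -2: LHS = (-2) + 1 = -1; -1 ≤ -1 — holds
Fails at x = 0: LHS = 0 + 1 = 1; 1 ≤ -1 — FAILS
It is satisfied by some integers in the range but not all.

Answer: Sometimes true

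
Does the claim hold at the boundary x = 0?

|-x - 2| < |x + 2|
x = 0: LHS = |-0 - 2| = |-2| = 2, RHS = |0 + 2| = |2| = 2; 2 < 2 — FAILS

The relation fails at x = 0, so x = 0 is a counterexample.

Answer: No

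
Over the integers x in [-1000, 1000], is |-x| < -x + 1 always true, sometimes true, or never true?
Holds at x = 0: LHS = |-0| = |0| = 0, RHS = -0 + 1 = 1; 0 < 1 — holds
Fails at x = 1: LHS = |-1| = 1, RHS = -1 + 1 = 0; 1 < 0 — FAILS
It is satisfied by some integers in the range but not all.

Answer: Sometimes true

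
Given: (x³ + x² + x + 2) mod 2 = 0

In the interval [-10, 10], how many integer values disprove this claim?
Counterexamples in [-10, 10]: {-9, -7, -5, -3, -1, 1, 3, 5, 7, 9}.

Counting them gives 10 values.

Answer: 10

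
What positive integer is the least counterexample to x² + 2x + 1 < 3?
Testing positive integers:
x = 1: LHS = 1² + 2·1 + 1 = 4; 4 < 3 — FAILS  ← smallest positive counterexample

Answer: x = 1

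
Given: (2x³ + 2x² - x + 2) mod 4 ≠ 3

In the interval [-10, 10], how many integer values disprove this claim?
Counterexamples in [-10, 10]: {-9, -5, -1, 3, 7}.

Counting them gives 5 values.

Answer: 5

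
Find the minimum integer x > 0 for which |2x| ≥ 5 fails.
Testing positive integers:
x = 1: LHS = |2·1| = |2| = 2; 2 ≥ 5 — FAILS  ← smallest positive counterexample

Answer: x = 1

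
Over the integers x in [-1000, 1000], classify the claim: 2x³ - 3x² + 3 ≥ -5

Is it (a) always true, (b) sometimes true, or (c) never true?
Holds at x = 0: LHS = 2·0³ - 3·0² + 3 = 3; 3 ≥ -5 — holds
Fails at x = -2: LHS = 2·(-2)³ - 3·(-2)² + 3 = -25; -25 ≥ -5 — FAILS
It is satisfied by some integers in the range but not all.

Answer: Sometimes true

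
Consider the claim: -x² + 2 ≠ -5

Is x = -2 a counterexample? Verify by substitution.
Substitute x = -2 into the relation:
x = -2: LHS = -(-2)² + 2 = -2; -2 ≠ -5 — holds

The relation holds at x = -2, so it is not a counterexample.

Answer: No, x = -2 is not a counterexample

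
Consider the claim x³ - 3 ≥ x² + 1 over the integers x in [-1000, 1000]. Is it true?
The claim fails at x = 0:
x = 0: LHS = 0³ - 3 = -3, RHS = 0² + 1 = 1; -3 ≥ 1 — FAILS

Because a single integer refutes it, the statement is false.

Answer: False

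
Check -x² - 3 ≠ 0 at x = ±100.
x = 100: LHS = -100² - 3 = -10003; -10003 ≠ 0 — holds
x = -100: LHS = -(-100)² - 3 = -10003; -10003 ≠ 0 — holds

Answer: Yes, holds for both x = 100 and x = -100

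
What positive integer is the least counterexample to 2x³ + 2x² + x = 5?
Testing positive integers:
x = 1: LHS = 2·1³ + 2·1² + 1 = 5; 5 = 5 — holds
x = 2: LHS = 2·2³ + 2·2² + 2 = 26; 26 = 5 — FAILS  ← smallest positive counterexample

Answer: x = 2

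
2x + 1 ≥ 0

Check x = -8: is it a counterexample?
Substitute x = -8 into the relation:
x = -8: LHS = 2·(-8) + 1 = -15; -15 ≥ 0 — FAILS

Since the claim fails at x = -8, this value is a counterexample.

Answer: Yes, x = -8 is a counterexample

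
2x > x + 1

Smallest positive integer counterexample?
Testing positive integers:
x = 1: LHS = 2·1 = 2, RHS = 1 + 1 = 2; 2 > 2 — FAILS  ← smallest positive counterexample

Answer: x = 1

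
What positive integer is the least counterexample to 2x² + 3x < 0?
Testing positive integers:
x = 1: LHS = 2·1² + 3·1 = 5; 5 < 0 — FAILS  ← smallest positive counterexample

Answer: x = 1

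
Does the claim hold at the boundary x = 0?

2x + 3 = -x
x = 0: LHS = 2·0 + 3 = 3, RHS = -0 = 0; 3 = 0 — FAILS

The relation fails at x = 0, so x = 0 is a counterexample.

Answer: No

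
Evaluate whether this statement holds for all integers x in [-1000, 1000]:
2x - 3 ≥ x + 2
The claim fails at x = 0:
x = 0: LHS = 2·0 - 3 = -3, RHS = 0 + 2 = 2; -3 ≥ 2 — FAILS

Because a single integer refutes it, the statement is false.

Answer: False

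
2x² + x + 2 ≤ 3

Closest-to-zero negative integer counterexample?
Testing negative integers from -1 downward:
x = -1: LHS = 2·(-1)² + (-1) + 2 = 3; 3 ≤ 3 — holds
x = -2: LHS = 2·(-2)² + (-2) + 2 = 8; 8 ≤ 3 — FAILS  ← closest negative counterexample to 0

Answer: x = -2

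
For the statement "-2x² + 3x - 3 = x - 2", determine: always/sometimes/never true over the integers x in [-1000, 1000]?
Over all integers in [-1000, 1000], LHS − RHS is always negative; it is closest to 0 at x = 0, where it equals -1:
x = 0: LHS = -2·0² + 3·0 - 3 = -3, RHS = 0 - 2 = -2; -3 = -2 — FAILS
At the ends of the range:
x = -1000: LHS = -2·(-1000)² + 3·(-1000) - 3 = -2003003, RHS = (-1000) - 2 = -1002; -2003003 = -1002 — FAILS
x = 1000: LHS = -2·1000² + 3·1000 - 3 = -1997003, RHS = 1000 - 2 = 998; -1997003 = 998 — FAILS
Hence LHS − RHS is never 0, i.e. the two sides are never equal, so the claimed relation (=) fails for every integer in [-1000, 1000].

No integer in the range satisfies it.

Answer: Never true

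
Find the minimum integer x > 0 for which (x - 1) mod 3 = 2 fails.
Testing positive integers:
x = 1: LHS = (1 - 1) mod 3 = 0 mod 3 = 0; 0 = 2 — FAILS  ← smallest positive counterexample

Answer: x = 1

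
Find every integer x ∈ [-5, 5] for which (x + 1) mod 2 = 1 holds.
Holds for: {-4, -2, 0, 2, 4}
Fails for: {-5, -3, -1, 1, 3, 5}

Answer: {-4, -2, 0, 2, 4}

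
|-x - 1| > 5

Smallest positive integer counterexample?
Testing positive integers:
x = 1: LHS = |-1 - 1| = |-2| = 2; 2 > 5 — FAILS  ← smallest positive counterexample

Answer: x = 1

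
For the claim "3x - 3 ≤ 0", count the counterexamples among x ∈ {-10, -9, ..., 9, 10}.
Counterexamples in [-10, 10]: {2, 3, 4, 5, 6, 7, 8, 9, 10}.

Counting them gives 9 values.

Answer: 9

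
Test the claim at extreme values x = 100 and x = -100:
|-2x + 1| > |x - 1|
x = 100: LHS = |-2·100 + 1| = |-199| = 199, RHS = |100 - 1| = |99| = 99; 199 > 99 — holds
x = -100: LHS = |-2·(-100) + 1| = |201| = 201, RHS = |(-100) - 1| = |-101| = 101; 201 > 101 — holds

Answer: Yes, holds for both x = 100 and x = -100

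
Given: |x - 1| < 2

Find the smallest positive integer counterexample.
Testing positive integers:
x = 1: LHS = |1 - 1| = |0| = 0; 0 < 2 — holds
x = 2: LHS = |2 - 1| = |1| = 1; 1 < 2 — holds
x = 3: LHS = |3 - 1| = |2| = 2; 2 < 2 — FAILS  ← smallest positive counterexample

Answer: x = 3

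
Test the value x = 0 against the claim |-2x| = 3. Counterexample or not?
Substitute x = 0 into the relation:
x = 0: LHS = |-2·0| = |0| = 0; 0 = 3 — FAILS

Since the claim fails at x = 0, this value is a counterexample.

Answer: Yes, x = 0 is a counterexample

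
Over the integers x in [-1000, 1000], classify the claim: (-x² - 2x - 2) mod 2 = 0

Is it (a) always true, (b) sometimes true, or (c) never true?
Holds at x = 0: LHS = (-0² - 2·0 - 2) mod 2 = (-2) mod 2 = 0; 0 = 0 — holds
Fails at x = 1: LHS = (-1² - 2·1 - 2) mod 2 = (-5) mod 2 = 1; 1 = 0 — FAILS
It is satisfied by some integers in the range but not all.

Answer: Sometimes true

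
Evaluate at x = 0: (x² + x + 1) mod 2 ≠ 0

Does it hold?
x = 0: LHS = (0² + 0 + 1) mod 2 = 1 mod 2 = 1; 1 ≠ 0 — holds

The relation is satisfied at x = 0.

Answer: Yes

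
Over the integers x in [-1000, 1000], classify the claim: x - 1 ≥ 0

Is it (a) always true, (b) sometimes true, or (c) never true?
Holds at x = 1: LHS = 1 - 1 = 0; 0 ≥ 0 — holds
Fails at x = 0: LHS = 0 - 1 = -1; -1 ≥ 0 — FAILS
It is satisfied by some integers in the range but not all.

Answer: Sometimes true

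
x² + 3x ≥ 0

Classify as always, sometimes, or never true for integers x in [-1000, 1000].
Holds at x = 0: LHS = 0² + 3·0 = 0; 0 ≥ 0 — holds
Fails at x = -1: LHS = (-1)² + 3·(-1) = -2; -2 ≥ 0 — FAILS
It is satisfied by some integers in the range but not all.

Answer: Sometimes true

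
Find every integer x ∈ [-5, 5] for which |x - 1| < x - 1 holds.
Over all integers in [-5, 5], LHS − RHS is smallest at x = 1, where it equals 0:
x = 1: LHS = |1 - 1| = |0| = 0, RHS = 1 - 1 = 0; 0 < 0 — FAILS
At the ends of the range:
x = -5: LHS = |(-5) - 1| = |-6| = 6, RHS = (-5) - 1 = -6; 6 < -6 — FAILS
x = 5: LHS = |5 - 1| = |4| = 4, RHS = 5 - 1 = 4; 4 < 4 — FAILS
Hence LHS − RHS is never negative, i.e. LHS ≥ RHS throughout, so the claimed relation (<) fails for every integer in [-5, 5].

Answer: None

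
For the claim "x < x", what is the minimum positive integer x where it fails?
Testing positive integers:
x = 1: 1 < 1 — FAILS  ← smallest positive counterexample

Answer: x = 1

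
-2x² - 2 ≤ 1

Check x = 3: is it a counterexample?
Substitute x = 3 into the relation:
x = 3: LHS = -2·3² - 2 = -20; -20 ≤ 1 — holds

The relation holds at x = 3, so it is not a counterexample.

Answer: No, x = 3 is not a counterexample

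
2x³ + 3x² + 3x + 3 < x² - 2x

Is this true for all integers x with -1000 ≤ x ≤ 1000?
The claim fails at x = 0:
x = 0: LHS = 2·0³ + 3·0² + 3·0 + 3 = 3, RHS = 0² - 2·0 = 0; 3 < 0 — FAILS

Because a single integer refutes it, the statement is false.

Answer: False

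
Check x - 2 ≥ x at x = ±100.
x = 100: LHS = 100 - 2 = 98; 98 ≥ 100 — FAILS
x = -100: LHS = (-100) - 2 = -102; -102 ≥ -100 — FAILS

Answer: No, fails for both x = 100 and x = -100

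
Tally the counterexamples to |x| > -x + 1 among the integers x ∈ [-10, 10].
Counterexamples in [-10, 10]: {-10, -9, -8, -7, -6, -5, -4, -3, -2, -1, 0}.

Counting them gives 11 values.

Answer: 11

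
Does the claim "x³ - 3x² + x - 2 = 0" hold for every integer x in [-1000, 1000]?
The claim fails at x = 0:
x = 0: LHS = 0³ - 3·0² + 0 - 2 = -2; -2 = 0 — FAILS

Because a single integer refutes it, the statement is false.

Answer: False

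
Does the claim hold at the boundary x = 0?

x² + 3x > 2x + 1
x = 0: LHS = 0² + 3·0 = 0, RHS = 2·0 + 1 = 1; 0 > 1 — FAILS

The relation fails at x = 0, so x = 0 is a counterexample.

Answer: No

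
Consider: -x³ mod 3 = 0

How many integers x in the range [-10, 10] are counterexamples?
Counterexamples in [-10, 10]: {-10, -8, -7, -5, -4, -2, -1, 1, 2, 4, 5, 7, 8, 10}.

Counting them gives 14 values.

Answer: 14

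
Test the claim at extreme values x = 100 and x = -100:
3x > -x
x = 100: LHS = 3·100 = 300; 300 > -100 — holds
x = -100: LHS = 3·(-100) = -300, RHS = -(-100) = 100; -300 > 100 — FAILS

Answer: Partially: holds for x = 100, fails for x = -100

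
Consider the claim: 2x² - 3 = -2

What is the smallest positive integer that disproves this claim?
Testing positive integers:
x = 1: LHS = 2·1² - 3 = -1; -1 = -2 — FAILS  ← smallest positive counterexample

Answer: x = 1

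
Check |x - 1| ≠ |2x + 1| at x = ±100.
x = 100: LHS = |100 - 1| = |99| = 99, RHS = |2·100 + 1| = |201| = 201; 99 ≠ 201 — holds
x = -100: LHS = |(-100) - 1| = |-101| = 101, RHS = |2·(-100) + 1| = |-199| = 199; 101 ≠ 199 — holds

Answer: Yes, holds for both x = 100 and x = -100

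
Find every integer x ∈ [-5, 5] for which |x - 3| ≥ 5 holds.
Holds for: {-5, -4, -3, -2}
Fails for: {-1, 0, 1, 2, 3, 4, 5}

Answer: {-5, -4, -3, -2}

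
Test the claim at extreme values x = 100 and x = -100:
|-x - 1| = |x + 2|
x = 100: LHS = |-100 - 1| = |-101| = 101, RHS = |100 + 2| = |102| = 102; 101 = 102 — FAILS
x = -100: LHS = |-(-100) - 1| = |99| = 99, RHS = |(-100) + 2| = |-98| = 98; 99 = 98 — FAILS

Answer: No, fails for both x = 100 and x = -100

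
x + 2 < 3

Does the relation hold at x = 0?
x = 0: LHS = 0 + 2 = 2; 2 < 3 — holds

The relation is satisfied at x = 0.

Answer: Yes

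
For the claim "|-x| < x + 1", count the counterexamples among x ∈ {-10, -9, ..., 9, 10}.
Counterexamples in [-10, 10]: {-10, -9, -8, -7, -6, -5, -4, -3, -2, -1}.

Counting them gives 10 values.

Answer: 10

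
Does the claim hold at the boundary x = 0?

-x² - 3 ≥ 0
x = 0: LHS = -0² - 3 = -3; -3 ≥ 0 — FAILS

The relation fails at x = 0, so x = 0 is a counterexample.

Answer: No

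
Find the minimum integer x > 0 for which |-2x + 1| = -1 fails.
Testing positive integers:
x = 1: LHS = |-2·1 + 1| = |-1| = 1; 1 = -1 — FAILS  ← smallest positive counterexample

Answer: x = 1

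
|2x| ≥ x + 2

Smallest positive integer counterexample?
Testing positive integers:
x = 1: LHS = |2·1| = |2| = 2, RHS = 1 + 2 = 3; 2 ≥ 3 — FAILS  ← smallest positive counterexample

Answer: x = 1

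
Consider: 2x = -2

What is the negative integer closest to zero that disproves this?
Testing negative integers from -1 downward:
x = -1: LHS = 2·(-1) = -2; -2 = -2 — holds
x = -2: LHS = 2·(-2) = -4; -4 = -2 — FAILS  ← closest negative counterexample to 0

Answer: x = -2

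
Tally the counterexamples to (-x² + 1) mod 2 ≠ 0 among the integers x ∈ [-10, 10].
Counterexamples in [-10, 10]: {-9, -7, -5, -3, -1, 1, 3, 5, 7, 9}.

Counting them gives 10 values.

Answer: 10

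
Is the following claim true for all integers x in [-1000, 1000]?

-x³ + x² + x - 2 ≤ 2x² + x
The claim fails at x = -2:
x = -2: LHS = -(-2)³ + (-2)² + (-2) - 2 = 8, RHS = 2·(-2)² + (-2) = 6; 8 ≤ 6 — FAILS

Because a single integer refutes it, the statement is false.

Answer: False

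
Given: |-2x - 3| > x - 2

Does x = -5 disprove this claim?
Substitute x = -5 into the relation:
x = -5: LHS = |-2·(-5) - 3| = |7| = 7, RHS = (-5) - 2 = -7; 7 > -7 — holds

The relation holds at x = -5, so it is not a counterexample.

Answer: No, x = -5 is not a counterexample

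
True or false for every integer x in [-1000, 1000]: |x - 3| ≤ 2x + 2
The claim fails at x = 0:
x = 0: LHS = |0 - 3| = |-3| = 3, RHS = 2·0 + 2 = 2; 3 ≤ 2 — FAILS

Because a single integer refutes it, the statement is false.

Answer: False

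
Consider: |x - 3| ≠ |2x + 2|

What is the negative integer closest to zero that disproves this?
Testing negative integers from -1 downward:
x = -1: LHS = |(-1) - 3| = |-4| = 4, RHS = |2·(-1) + 2| = |0| = 0; 4 ≠ 0 — holds
x = -2: LHS = |(-2) - 3| = |-5| = 5, RHS = |2·(-2) + 2| = |-2| = 2; 5 ≠ 2 — holds
x = -3: LHS = |(-3) - 3| = |-6| = 6, RHS = |2·(-3) + 2| = |-4| = 4; 6 ≠ 4 — holds
x = -4: LHS = |(-4) - 3| = |-7| = 7, RHS = |2·(-4) + 2| = |-6| = 6; 7 ≠ 6 — holds
x = -5: LHS = |(-5) - 3| = |-8| = 8, RHS = |2·(-5) + 2| = |-8| = 8; 8 ≠ 8 — FAILS  ← closest negative counterexample to 0

Answer: x = -5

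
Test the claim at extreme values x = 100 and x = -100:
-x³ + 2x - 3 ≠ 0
x = 100: LHS = -100³ + 2·100 - 3 = -999803; -999803 ≠ 0 — holds
x = -100: LHS = -(-100)³ + 2·(-100) - 3 = 999797; 999797 ≠ 0 — holds

Answer: Yes, holds for both x = 100 and x = -100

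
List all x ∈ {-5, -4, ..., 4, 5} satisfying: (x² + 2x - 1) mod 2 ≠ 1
Holds for: {-5, -3, -1, 1, 3, 5}
Fails for: {-4, -2, 0, 2, 4}

Answer: {-5, -3, -1, 1, 3, 5}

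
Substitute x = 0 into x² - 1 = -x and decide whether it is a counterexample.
Substitute x = 0 into the relation:
x = 0: LHS = 0² - 1 = -1, RHS = -0 = 0; -1 = 0 — FAILS

Since the claim fails at x = 0, this value is a counterexample.

Answer: Yes, x = 0 is a counterexample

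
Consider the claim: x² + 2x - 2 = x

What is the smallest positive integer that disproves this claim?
Testing positive integers:
x = 1: LHS = 1² + 2·1 - 2 = 1; 1 = 1 — holds
x = 2: LHS = 2² + 2·2 - 2 = 6; 6 = 2 — FAILS  ← smallest positive counterexample

Answer: x = 2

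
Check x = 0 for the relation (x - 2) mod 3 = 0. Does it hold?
x = 0: LHS = (0 - 2) mod 3 = (-2) mod 3 = 1; 1 = 0 — FAILS

The relation fails at x = 0, so x = 0 is a counterexample.

Answer: No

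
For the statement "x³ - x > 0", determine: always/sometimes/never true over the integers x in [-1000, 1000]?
Holds at x = 2: LHS = 2³ - 2 = 6; 6 > 0 — holds
Fails at x = 0: LHS = 0³ - 0 = 0; 0 > 0 — FAILS
It is satisfied by some integers in the range but not all.

Answer: Sometimes true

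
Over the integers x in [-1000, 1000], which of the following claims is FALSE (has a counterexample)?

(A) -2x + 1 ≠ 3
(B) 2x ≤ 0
(A) x = -1: LHS = -2·(-1) + 1 = 3; 3 ≠ 3 — FAILS
(B) x = 1: LHS = 2·1 = 2; 2 ≤ 0 — FAILS

Answer: Both A and B are false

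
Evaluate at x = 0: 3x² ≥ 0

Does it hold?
x = 0: LHS = 3·0² = 0; 0 ≥ 0 — holds

The relation is satisfied at x = 0.

Answer: Yes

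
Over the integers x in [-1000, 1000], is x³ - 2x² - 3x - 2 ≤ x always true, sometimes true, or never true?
Holds at x = 0: LHS = 0³ - 2·0² - 3·0 - 2 = -2; -2 ≤ 0 — holds
Fails at x = 4: LHS = 4³ - 2·4² - 3·4 - 2 = 18; 18 ≤ 4 — FAILS
It is satisfied by some integers in the range but not all.

Answer: Sometimes true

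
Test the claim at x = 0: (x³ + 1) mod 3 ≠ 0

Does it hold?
x = 0: LHS = (0³ + 1) mod 3 = 1 mod 3 = 1; 1 ≠ 0 — holds

The relation is satisfied at x = 0.

Answer: Yes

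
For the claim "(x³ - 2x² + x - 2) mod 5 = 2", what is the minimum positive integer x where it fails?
Testing positive integers:
x = 1: LHS = (1³ - 2·1² + 1 - 2) mod 5 = (-2) mod 5 = 3; 3 = 2 — FAILS  ← smallest positive counterexample

Answer: x = 1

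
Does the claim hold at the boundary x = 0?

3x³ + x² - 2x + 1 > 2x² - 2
x = 0: LHS = 3·0³ + 0² - 2·0 + 1 = 1, RHS = 2·0² - 2 = -2; 1 > -2 — holds

The relation is satisfied at x = 0.

Answer: Yes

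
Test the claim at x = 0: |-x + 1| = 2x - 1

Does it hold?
x = 0: LHS = |-0 + 1| = |1| = 1, RHS = 2·0 - 1 = -1; 1 = -1 — FAILS

The relation fails at x = 0, so x = 0 is a counterexample.

Answer: No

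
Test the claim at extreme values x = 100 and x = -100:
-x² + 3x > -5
x = 100: LHS = -100² + 3·100 = -9700; -9700 > -5 — FAILS
x = -100: LHS = -(-100)² + 3·(-100) = -10300; -10300 > -5 — FAILS

Answer: No, fails for both x = 100 and x = -100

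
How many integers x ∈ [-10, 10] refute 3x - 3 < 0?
Counterexamples in [-10, 10]: {1, 2, 3, 4, 5, 6, 7, 8, 9, 10}.

Counting them gives 10 values.

Answer: 10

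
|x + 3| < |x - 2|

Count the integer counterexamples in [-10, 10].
Counterexamples in [-10, 10]: {0, 1, 2, 3, 4, 5, 6, 7, 8, 9, 10}.

Counting them gives 11 values.

Answer: 11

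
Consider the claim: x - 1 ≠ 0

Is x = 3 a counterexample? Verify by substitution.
Substitute x = 3 into the relation:
x = 3: LHS = 3 - 1 = 2; 2 ≠ 0 — holds

The claim holds here, so x = 3 is not a counterexample. (A counterexample exists elsewhere, e.g. x = 1.)

Answer: No, x = 3 is not a counterexample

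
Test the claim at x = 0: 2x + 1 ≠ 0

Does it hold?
x = 0: LHS = 2·0 + 1 = 1; 1 ≠ 0 — holds

The relation is satisfied at x = 0.

Answer: Yes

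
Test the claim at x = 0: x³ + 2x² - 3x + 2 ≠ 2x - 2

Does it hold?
x = 0: LHS = 0³ + 2·0² - 3·0 + 2 = 2, RHS = 2·0 - 2 = -2; 2 ≠ -2 — holds

The relation is satisfied at x = 0.

Answer: Yes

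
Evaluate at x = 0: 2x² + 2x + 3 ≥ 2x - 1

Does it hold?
x = 0: LHS = 2·0² + 2·0 + 3 = 3, RHS = 2·0 - 1 = -1; 3 ≥ -1 — holds

The relation is satisfied at x = 0.

Answer: Yes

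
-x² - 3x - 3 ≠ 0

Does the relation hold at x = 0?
x = 0: LHS = -0² - 3·0 - 3 = -3; -3 ≠ 0 — holds

The relation is satisfied at x = 0.

Answer: Yes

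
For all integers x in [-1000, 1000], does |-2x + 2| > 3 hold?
The claim fails at x = 0:
x = 0: LHS = |-2·0 + 2| = |2| = 2; 2 > 3 — FAILS

Because a single integer refutes it, the statement is false.

Answer: False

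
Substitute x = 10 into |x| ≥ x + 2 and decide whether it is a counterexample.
Substitute x = 10 into the relation:
x = 10: LHS = |10| = 10, RHS = 10 + 2 = 12; 10 ≥ 12 — FAILS

Since the claim fails at x = 10, this value is a counterexample.

Answer: Yes, x = 10 is a counterexample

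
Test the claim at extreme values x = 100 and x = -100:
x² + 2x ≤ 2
x = 100: LHS = 100² + 2·100 = 10200; 10200 ≤ 2 — FAILS
x = -100: LHS = (-100)² + 2·(-100) = 9800; 9800 ≤ 2 — FAILS

Answer: No, fails for both x = 100 and x = -100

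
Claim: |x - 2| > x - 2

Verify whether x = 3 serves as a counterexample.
Substitute x = 3 into the relation:
x = 3: LHS = |3 - 2| = |1| = 1, RHS = 3 - 2 = 1; 1 > 1 — FAILS

Since the claim fails at x = 3, this value is a counterexample.

Answer: Yes, x = 3 is a counterexample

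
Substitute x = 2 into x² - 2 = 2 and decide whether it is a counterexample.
Substitute x = 2 into the relation:
x = 2: LHS = 2² - 2 = 2; 2 = 2 — holds

The claim holds here, so x = 2 is not a counterexample. (A counterexample exists elsewhere, e.g. x = 0.)

Answer: No, x = 2 is not a counterexample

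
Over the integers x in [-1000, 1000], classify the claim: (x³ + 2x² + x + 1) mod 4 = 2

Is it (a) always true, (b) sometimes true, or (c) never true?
For a polynomial with integer coefficients, its value mod 4 depends only on x mod 4, so it suffices to check one representative of each residue class, x = 0, 1, 2, 3:
x = 0: LHS = (0³ + 2·0² + 0 + 1) mod 4 = 1 mod 4 = 1; 1 = 2 — FAILS
x = 1: LHS = (1³ + 2·1² + 1 + 1) mod 4 = 5 mod 4 = 1; 1 = 2 — FAILS
x = 2: LHS = (2³ + 2·2² + 2 + 1) mod 4 = 19 mod 4 = 3; 3 = 2 — FAILS
x = 3: LHS = (3³ + 2·3² + 3 + 1) mod 4 = 49 mod 4 = 1; 1 = 2 — FAILS
The relation fails in every residue class, so the claimed relation (=) fails for every integer in [-1000, 1000].

No integer in the range satisfies it.

Answer: Never true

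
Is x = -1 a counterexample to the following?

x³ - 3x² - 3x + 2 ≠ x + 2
Substitute x = -1 into the relation:
x = -1: LHS = (-1)³ - 3·(-1)² - 3·(-1) + 2 = 1, RHS = (-1) + 2 = 1; 1 ≠ 1 — FAILS

Since the claim fails at x = -1, this value is a counterexample.

Answer: Yes, x = -1 is a counterexample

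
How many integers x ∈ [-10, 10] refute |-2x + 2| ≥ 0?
An absolute value is never negative, so the left side is ≥ 0 for every x, while the right side is 0. Tightest case in [-10, 10] is x = 1:
x = 1: LHS = |-2·1 + 2| = |0| = 0; 0 ≥ 0 — holds
Hence LHS − RHS is never negative, i.e. LHS ≥ RHS throughout, so the relation holds for every integer in [-10, 10].

No counterexample appears in that range.

Answer: 0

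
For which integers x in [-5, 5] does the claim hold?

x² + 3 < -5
Over all integers in [-5, 5], LHS − RHS is smallest at x = 0, where it equals 8:
x = 0: LHS = 0² + 3 = 3; 3 < -5 — FAILS
At the ends of the range:
x = -5: LHS = (-5)² + 3 = 28; 28 < -5 — FAILS
x = 5: LHS = 5² + 3 = 28; 28 < -5 — FAILS
Hence LHS − RHS is never negative, i.e. LHS ≥ RHS throughout, so the claimed relation (<) fails for every integer in [-5, 5].

Answer: None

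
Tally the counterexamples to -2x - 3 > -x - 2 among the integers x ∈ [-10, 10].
Counterexamples in [-10, 10]: {-1, 0, 1, 2, 3, 4, 5, 6, 7, 8, 9, 10}.

Counting them gives 12 values.

Answer: 12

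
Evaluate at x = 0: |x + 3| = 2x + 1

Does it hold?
x = 0: LHS = |0 + 3| = |3| = 3, RHS = 2·0 + 1 = 1; 3 = 1 — FAILS

The relation fails at x = 0, so x = 0 is a counterexample.

Answer: No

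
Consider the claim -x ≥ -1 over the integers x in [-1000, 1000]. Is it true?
The claim fails at x = 2:
x = 2: -2 ≥ -1 — FAILS

Because a single integer refutes it, the statement is false.

Answer: False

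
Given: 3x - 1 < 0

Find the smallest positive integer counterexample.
Testing positive integers:
x = 1: LHS = 3·1 - 1 = 2; 2 < 0 — FAILS  ← smallest positive counterexample

Answer: x = 1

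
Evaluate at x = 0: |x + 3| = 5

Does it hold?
x = 0: LHS = |0 + 3| = |3| = 3; 3 = 5 — FAILS

The relation fails at x = 0, so x = 0 is a counterexample.

Answer: No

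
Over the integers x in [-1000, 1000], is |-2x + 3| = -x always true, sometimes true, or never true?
Over all integers in [-1000, 1000], LHS − RHS is always positive; it is smallest at x = 1, where it equals 2:
x = 1: LHS = |-2·1 + 3| = |1| = 1; 1 = -1 — FAILS
At the ends of the range:
x = -1000: LHS = |-2·(-1000) + 3| = |2003| = 2003, RHS = -(-1000) = 1000; 2003 = 1000 — FAILS
x = 1000: LHS = |-2·1000 + 3| = |-1997| = 1997; 1997 = -1000 — FAILS
Hence LHS − RHS is never 0, i.e. the two sides are never equal, so the claimed relation (=) fails for every integer in [-1000, 1000].

No integer in the range satisfies it.

Answer: Never true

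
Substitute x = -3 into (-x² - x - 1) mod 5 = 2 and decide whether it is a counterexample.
Substitute x = -3 into the relation:
x = -3: LHS = (-(-3)² - (-3) - 1) mod 5 = (-7) mod 5 = 3; 3 = 2 — FAILS

Since the claim fails at x = -3, this value is a counterexample.

Answer: Yes, x = -3 is a counterexample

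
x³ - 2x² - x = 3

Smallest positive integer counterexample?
Testing positive integers:
x = 1: LHS = 1³ - 2·1² - 1 = -2; -2 = 3 — FAILS  ← smallest positive counterexample

Answer: x = 1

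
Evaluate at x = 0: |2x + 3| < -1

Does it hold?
x = 0: LHS = |2·0 + 3| = |3| = 3; 3 < -1 — FAILS

The relation fails at x = 0, so x = 0 is a counterexample.

Answer: No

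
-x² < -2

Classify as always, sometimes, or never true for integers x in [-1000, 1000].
Holds at x = 2: LHS = -2² = -4; -4 < -2 — holds
Fails at x = 0: LHS = -0² = 0; 0 < -2 — FAILS
It is satisfied by some integers in the range but not all.

Answer: Sometimes true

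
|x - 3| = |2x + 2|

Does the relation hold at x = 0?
x = 0: LHS = |0 - 3| = |-3| = 3, RHS = |2·0 + 2| = |2| = 2; 3 = 2 — FAILS

The relation fails at x = 0, so x = 0 is a counterexample.

Answer: No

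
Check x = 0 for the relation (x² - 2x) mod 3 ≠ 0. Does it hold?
x = 0: LHS = (0² - 2·0) mod 3 = 0 mod 3 = 0; 0 ≠ 0 — FAILS

The relation fails at x = 0, so x = 0 is a counterexample.

Answer: No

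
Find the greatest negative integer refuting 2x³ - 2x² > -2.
Testing negative integers from -1 downward:
x = -1: LHS = 2·(-1)³ - 2·(-1)² = -4; -4 > -2 — FAILS  ← closest negative counterexample to 0

Answer: x = -1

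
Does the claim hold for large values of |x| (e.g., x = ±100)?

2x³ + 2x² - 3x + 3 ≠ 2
x = 100: LHS = 2·100³ + 2·100² - 3·100 + 3 = 2019703; 2019703 ≠ 2 — holds
x = -100: LHS = 2·(-100)³ + 2·(-100)² - 3·(-100) + 3 = -1979697; -1979697 ≠ 2 — holds

Answer: Yes, holds for both x = 100 and x = -100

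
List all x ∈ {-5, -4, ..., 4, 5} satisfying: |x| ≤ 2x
Holds for: {0, 1, 2, 3, 4, 5}
Fails for: {-5, -4, -3, -2, -1}

Answer: {0, 1, 2, 3, 4, 5}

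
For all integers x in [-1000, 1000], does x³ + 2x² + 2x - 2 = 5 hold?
The claim fails at x = 0:
x = 0: LHS = 0³ + 2·0² + 2·0 - 2 = -2; -2 = 5 — FAILS

Because a single integer refutes it, the statement is false.

Answer: False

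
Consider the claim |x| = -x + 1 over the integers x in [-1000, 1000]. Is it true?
The claim fails at x = 0:
x = 0: LHS = |0| = 0, RHS = -0 + 1 = 1; 0 = 1 — FAILS

Because a single integer refutes it, the statement is false.

Answer: False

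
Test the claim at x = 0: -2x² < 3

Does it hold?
x = 0: LHS = -2·0² = 0; 0 < 3 — holds

The relation is satisfied at x = 0.

Answer: Yes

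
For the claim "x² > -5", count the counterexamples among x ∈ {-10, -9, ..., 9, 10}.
Over all integers in [-10, 10], LHS − RHS is smallest at x = 0, where it equals 5:
x = 0: LHS = 0² = 0; 0 > -5 — holds
At the ends of the range:
x = -10: LHS = (-10)² = 100; 100 > -5 — holds
x = 10: LHS = 10² = 100; 100 > -5 — holds
Hence LHS − RHS is never zero or negative, i.e. LHS > RHS throughout, so the relation holds for every integer in [-10, 10].

No counterexample appears in that range.

Answer: 0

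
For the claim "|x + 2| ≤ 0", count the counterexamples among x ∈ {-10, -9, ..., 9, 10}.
Counterexamples in [-10, 10]: {-10, -9, -8, -7, -6, -5, -4, -3, -1, 0, 1, 2, 3, 4, 5, 6, 7, 8, 9, 10}.

Counting them gives 20 values.

Answer: 20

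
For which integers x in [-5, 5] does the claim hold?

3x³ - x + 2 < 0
Holds for: {-5, -4, -3, -2}
Fails for: {-1, 0, 1, 2, 3, 4, 5}

Answer: {-5, -4, -3, -2}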